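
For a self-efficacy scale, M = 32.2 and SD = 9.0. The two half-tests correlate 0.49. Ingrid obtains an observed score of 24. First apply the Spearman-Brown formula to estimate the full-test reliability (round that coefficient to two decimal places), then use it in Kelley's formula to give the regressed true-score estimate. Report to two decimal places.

26.79

Spearman-Brown: ρ = 2r/(1 + r) = 2(0.49)/(1 + 0.49) = 0.980/1.49 = 0.6577 → 0.66
T̂ = 0.66(24) + 0.34(32.2) = 15.84 + 10.948 = 26.788 → 26.79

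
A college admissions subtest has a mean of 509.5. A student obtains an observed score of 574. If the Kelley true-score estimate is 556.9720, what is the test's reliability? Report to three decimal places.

0.736

T̂ = ρX + (1 − ρ)μ  ⇒  T̂ − μ = ρ(X − μ)
ρ = (T̂ − μ)/(X − μ) = (556.9720 − 509.5) / (574 − 509.5) = 47.4720 / 64.5 = 0.73600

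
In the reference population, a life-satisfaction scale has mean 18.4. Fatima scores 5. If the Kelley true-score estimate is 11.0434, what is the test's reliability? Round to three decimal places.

T̂ = ρX + (1 − ρ)μ  ⇒  T̂ − μ = ρ(X − μ)
ρ = (T̂ − μ)/(X − μ) = (11.0434 − 18.4) / (5 − 18.4) = -7.3566 / -13.4 = 0.54900

0.549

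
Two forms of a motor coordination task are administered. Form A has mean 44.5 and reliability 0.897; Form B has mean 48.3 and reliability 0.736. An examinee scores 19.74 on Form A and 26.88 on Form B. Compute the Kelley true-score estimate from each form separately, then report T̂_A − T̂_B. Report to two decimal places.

T̂_A = 0.897(19.74) + 0.103(44.5) = 22.2903
T̂_B = 0.736(26.88) + 0.264(48.3) = 32.5349
T̂_A − T̂_B = -10.2446

-10.24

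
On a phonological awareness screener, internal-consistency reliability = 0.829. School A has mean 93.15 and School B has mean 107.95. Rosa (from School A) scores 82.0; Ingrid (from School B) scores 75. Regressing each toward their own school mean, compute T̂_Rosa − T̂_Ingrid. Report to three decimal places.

3.272

T̂_Rosa = 0.829(82.0) + 0.171(93.15) = 83.90665
T̂_Ingrid = 0.829(75) + 0.171(107.95) = 80.63445
Difference = 83.90665 − 80.63445 = 3.27220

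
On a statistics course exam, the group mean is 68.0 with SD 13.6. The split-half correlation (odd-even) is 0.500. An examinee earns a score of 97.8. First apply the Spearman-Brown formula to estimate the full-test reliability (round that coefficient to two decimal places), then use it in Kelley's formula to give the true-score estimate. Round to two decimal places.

87.97

Spearman-Brown: ρ = 2r/(1 + r) = 2(0.500)/(1 + 0.500) = 1.0000/1.500 = 0.6667 → 0.67
T̂ = 0.67(97.8) + 0.33(68.0) = 65.526 + 22.440 = 87.966 → 87.97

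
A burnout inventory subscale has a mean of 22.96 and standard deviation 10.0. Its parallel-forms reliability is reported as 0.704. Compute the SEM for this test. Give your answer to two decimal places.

5.44

SEM = SD · √(1 − ρ) = 10.0 × √0.296 = 10.0 × 0.5441 = 5.441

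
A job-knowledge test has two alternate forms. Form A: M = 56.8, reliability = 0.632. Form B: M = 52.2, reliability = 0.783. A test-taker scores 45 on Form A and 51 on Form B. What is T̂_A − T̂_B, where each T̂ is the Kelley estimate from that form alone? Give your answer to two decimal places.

T̂_A = 0.632(45) + 0.368(56.8) = 49.3424
T̂_B = 0.783(51) + 0.217(52.2) = 51.2604
T̂_A − T̂_B = -1.9180

-1.92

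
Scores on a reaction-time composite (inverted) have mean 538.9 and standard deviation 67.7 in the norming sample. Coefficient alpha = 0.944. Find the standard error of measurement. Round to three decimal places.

SEM = SD · √(1 − ρ) = 67.7 × √0.056 = 67.7 × 0.2366 = 16.0207

16.021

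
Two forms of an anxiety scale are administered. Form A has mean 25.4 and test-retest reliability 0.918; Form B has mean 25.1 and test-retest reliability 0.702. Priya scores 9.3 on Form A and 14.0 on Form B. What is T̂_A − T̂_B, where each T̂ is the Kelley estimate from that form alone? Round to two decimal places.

T̂_A = 0.918(9.3) + 0.082(25.4) = 10.6202
T̂_B = 0.702(14.0) + 0.298(25.1) = 17.3078
T̂_A − T̂_B = -6.6876

-6.69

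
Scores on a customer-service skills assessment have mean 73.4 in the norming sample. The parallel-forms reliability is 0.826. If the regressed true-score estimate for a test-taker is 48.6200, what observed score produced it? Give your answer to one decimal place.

43.4

T̂ = ρX + (1 − ρ)μ  ⇒  X = (T̂ − (1 − ρ)μ) / ρ
X = (48.6200 − 0.174 × 73.4) / 0.826 = (48.6200 − 12.7716) / 0.826 = 35.8484 / 0.826 = 43.400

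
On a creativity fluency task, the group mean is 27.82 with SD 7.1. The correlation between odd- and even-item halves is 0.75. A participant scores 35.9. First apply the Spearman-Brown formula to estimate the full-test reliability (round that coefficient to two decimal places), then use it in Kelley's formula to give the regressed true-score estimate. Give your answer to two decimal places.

34.77

Spearman-Brown: ρ = 2r/(1 + r) = 2(0.75)/(1 + 0.75) = 1.500/1.75 = 0.8571 → 0.86
T̂ = ρX + (1 − ρ)μ
  = 0.86 × 35.9 + 0.14 × 27.82
  = 30.874 + 3.8948
  = 34.769
  ≈ 34.77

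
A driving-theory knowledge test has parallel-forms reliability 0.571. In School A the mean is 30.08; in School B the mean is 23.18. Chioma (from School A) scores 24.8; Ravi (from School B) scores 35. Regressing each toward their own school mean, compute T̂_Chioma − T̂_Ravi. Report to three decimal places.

-2.864

T̂_Chioma = 0.571(24.8) + 0.429(30.08) = 27.06512
T̂_Ravi = 0.571(35) + 0.429(23.18) = 29.92922
Difference = 27.06512 − 29.92922 = -2.86410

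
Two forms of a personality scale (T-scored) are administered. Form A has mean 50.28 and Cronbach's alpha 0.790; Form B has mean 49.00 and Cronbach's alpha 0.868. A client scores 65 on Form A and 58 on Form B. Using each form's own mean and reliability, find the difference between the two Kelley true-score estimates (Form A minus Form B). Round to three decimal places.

5.097

T̂_A = 0.790(65) + 0.210(50.28) = 61.90880
T̂_B = 0.868(58) + 0.132(49.00) = 56.81200
T̂_A − T̂_B = 5.09680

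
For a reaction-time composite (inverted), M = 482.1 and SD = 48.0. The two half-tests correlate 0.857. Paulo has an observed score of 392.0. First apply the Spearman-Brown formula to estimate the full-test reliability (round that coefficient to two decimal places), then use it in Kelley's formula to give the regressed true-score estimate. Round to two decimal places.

399.21

Spearman-Brown: ρ = 2r/(1 + r) = 2(0.857)/(1 + 0.857) = 1.7140/1.857 = 0.9230 → 0.92
Kelley's formula gives T̂ = 0.92·392.0 + 0.08·482.1 = 360.640 + 38.568 = 399.208.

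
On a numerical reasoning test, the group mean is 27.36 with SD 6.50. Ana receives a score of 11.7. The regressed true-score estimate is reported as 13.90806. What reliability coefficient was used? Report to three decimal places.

0.859

T̂ = ρX + (1 − ρ)μ  ⇒  T̂ − μ = ρ(X − μ)
ρ = (T̂ − μ)/(X − μ) = (13.90806 − 27.36) / (11.7 − 27.36) = -13.45194 / -15.66 = 0.85900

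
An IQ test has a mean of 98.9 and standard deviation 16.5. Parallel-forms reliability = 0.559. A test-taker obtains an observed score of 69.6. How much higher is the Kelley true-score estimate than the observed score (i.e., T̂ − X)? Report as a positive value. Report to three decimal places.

12.921

T̂ = ρX + (1 − ρ)μ
  = 0.559 × 69.6 + 0.441 × 98.9
  = 38.9064 + 43.6149
  = 82.52130
  ≈ 82.5213
T̂ − X = 82.5213 − 69.6 = 12.9213 → 12.921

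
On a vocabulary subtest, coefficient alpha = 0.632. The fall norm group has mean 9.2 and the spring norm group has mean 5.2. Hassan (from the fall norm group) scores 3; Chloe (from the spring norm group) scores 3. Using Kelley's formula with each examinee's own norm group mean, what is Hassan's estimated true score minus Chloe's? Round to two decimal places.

T̂_Hassan = 0.632(3) + 0.368(9.2) = 5.2816
T̂_Chloe = 0.632(3) + 0.368(5.2) = 3.8096
Difference = 5.2816 − 3.8096 = 1.4720

1.47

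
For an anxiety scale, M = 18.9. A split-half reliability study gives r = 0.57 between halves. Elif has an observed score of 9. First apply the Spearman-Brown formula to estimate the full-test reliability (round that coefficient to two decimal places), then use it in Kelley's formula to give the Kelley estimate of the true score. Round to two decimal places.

11.67

Spearman-Brown: ρ = 2r/(1 + r) = 2(0.57)/(1 + 0.57) = 1.140/1.57 = 0.7261 → 0.73
T̂ = 0.73(9) + 0.27(18.9) = 6.57 + 5.103 = 11.673 → 11.67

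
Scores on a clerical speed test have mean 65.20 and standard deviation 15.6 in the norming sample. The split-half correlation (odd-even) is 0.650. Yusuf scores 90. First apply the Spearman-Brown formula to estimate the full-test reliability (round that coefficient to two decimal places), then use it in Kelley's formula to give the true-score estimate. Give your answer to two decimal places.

Spearman-Brown: ρ = 2r/(1 + r) = 2(0.650)/(1 + 0.650) = 1.3000/1.650 = 0.7879 → 0.79
T̂ = ρX + (1 − ρ)μ
  = 0.79 × 90 + 0.21 × 65.20
  = 71.10 + 13.6920
  = 84.792
  ≈ 84.79

84.79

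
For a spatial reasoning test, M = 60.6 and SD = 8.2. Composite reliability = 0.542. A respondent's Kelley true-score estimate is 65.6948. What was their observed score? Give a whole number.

70

T̂ = ρX + (1 − ρ)μ  ⇒  X = (T̂ − (1 − ρ)μ) / ρ
X = (65.6948 − 0.458 × 60.6) / 0.542 = (65.6948 − 27.7548) / 0.542 = 37.9400 / 0.542 = 70.00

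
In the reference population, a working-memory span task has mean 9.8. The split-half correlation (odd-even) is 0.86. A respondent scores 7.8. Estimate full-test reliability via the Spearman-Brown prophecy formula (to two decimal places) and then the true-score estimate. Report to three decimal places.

7.960

Spearman-Brown: ρ = 2r/(1 + r) = 2(0.86)/(1 + 0.86) = 1.720/1.86 = 0.9247 → 0.92
T̂ = 0.92(7.8) + 0.08(9.8) = 7.176 + 0.784 = 7.9600 → 7.960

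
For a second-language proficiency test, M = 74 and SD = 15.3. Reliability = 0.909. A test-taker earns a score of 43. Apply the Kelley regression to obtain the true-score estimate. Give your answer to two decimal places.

T̂ = 0.909(43) + 0.091(74) = 39.087 + 6.734 = 45.821 → 45.82

45.82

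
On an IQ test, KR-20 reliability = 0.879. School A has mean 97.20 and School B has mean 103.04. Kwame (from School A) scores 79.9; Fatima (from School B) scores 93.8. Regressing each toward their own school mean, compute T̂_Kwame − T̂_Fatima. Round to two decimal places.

-12.92

T̂_Kwame = 0.879(79.9) + 0.121(97.20) = 81.9933
T̂_Fatima = 0.879(93.8) + 0.121(103.04) = 94.9180
Difference = 81.9933 − 94.9180 = -12.9247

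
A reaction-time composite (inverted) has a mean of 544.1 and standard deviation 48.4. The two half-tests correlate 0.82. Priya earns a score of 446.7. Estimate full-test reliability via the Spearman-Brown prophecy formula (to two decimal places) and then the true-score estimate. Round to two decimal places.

456.44

Spearman-Brown: ρ = 2r/(1 + r) = 2(0.82)/(1 + 0.82) = 1.640/1.82 = 0.9011 → 0.90
T̂ = ρX + (1 − ρ)μ
  = 0.90 × 446.7 + 0.10 × 544.1
  = 402.030 + 54.410
  = 456.440
  ≈ 456.44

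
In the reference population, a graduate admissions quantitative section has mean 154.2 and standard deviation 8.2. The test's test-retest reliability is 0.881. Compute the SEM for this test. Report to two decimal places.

SEM = SD · √(1 − ρ) = 8.2 × √0.119 = 8.2 × 0.3450 = 2.829

2.83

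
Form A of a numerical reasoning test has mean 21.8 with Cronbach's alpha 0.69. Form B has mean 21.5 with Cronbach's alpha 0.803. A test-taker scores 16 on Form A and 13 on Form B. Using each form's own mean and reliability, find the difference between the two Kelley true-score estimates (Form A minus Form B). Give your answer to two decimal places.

T̂_A = 0.69(16) + 0.31(21.8) = 17.7980
T̂_B = 0.803(13) + 0.197(21.5) = 14.6745
T̂_A − T̂_B = 3.1235

3.12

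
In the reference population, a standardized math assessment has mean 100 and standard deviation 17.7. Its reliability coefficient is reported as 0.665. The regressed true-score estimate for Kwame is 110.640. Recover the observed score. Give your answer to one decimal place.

T̂ = ρX + (1 − ρ)μ  ⇒  X = (T̂ − (1 − ρ)μ) / ρ
X = (110.640 − 0.335 × 100) / 0.665 = (110.640 − 33.500) / 0.665 = 77.140 / 0.665 = 116.000

116.0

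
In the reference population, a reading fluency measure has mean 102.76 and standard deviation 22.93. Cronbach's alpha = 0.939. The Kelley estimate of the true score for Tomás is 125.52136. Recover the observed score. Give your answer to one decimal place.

127.0

T̂ = ρX + (1 − ρ)μ  ⇒  X = (T̂ − (1 − ρ)μ) / ρ
X = (125.52136 − 0.061 × 102.76) / 0.939 = (125.52136 − 6.26836) / 0.939 = 119.25300 / 0.939 = 127.000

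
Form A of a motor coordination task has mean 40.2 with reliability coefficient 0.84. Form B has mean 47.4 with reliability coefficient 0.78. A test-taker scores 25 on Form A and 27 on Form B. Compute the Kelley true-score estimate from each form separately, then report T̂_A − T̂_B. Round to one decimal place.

-4.1

T̂_A = 0.84(25) + 0.16(40.2) = 27.432
T̂_B = 0.78(27) + 0.22(47.4) = 31.488
T̂_A − T̂_B = -4.056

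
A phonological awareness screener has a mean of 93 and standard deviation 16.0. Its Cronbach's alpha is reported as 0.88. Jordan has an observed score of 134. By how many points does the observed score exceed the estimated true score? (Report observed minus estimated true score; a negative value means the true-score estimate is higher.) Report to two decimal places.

Weight the observed score by reliability and the mean by (1 − reliability): T̂ = 0.88·134 + 0.12·93 = 117.92 + 11.16 = 129.0800.
X − T̂ = 134 − 129.080 = 4.920 → 4.92

4.92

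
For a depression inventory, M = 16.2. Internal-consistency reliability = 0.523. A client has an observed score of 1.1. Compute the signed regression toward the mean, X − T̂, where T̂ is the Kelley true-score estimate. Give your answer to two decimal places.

-7.20

Kelley's formula gives T̂ = 0.523·1.1 + 0.477·16.2 = 0.5753 + 7.7274 = 8.3027.
X − T̂ = 1.1 − 8.303 = -7.203 → -7.20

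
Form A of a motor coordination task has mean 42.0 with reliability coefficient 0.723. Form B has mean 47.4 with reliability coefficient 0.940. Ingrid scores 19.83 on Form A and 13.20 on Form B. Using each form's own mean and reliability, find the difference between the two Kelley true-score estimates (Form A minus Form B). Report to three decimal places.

T̂_A = 0.723(19.83) + 0.277(42.0) = 25.97109
T̂_B = 0.940(13.20) + 0.060(47.4) = 15.25200
T̂_A − T̂_B = 10.71909

10.719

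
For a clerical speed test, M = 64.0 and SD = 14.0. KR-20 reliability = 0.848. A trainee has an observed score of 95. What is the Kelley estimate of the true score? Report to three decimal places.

Kelley's formula gives T̂ = 0.848·95 + 0.152·64.0 = 80.560 + 9.7280 = 90.2880.

90.288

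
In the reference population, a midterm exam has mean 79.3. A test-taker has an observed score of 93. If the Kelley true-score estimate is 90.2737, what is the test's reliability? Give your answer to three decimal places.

T̂ = ρX + (1 − ρ)μ  ⇒  T̂ − μ = ρ(X − μ)
ρ = (T̂ − μ)/(X − μ) = (90.2737 − 79.3) / (93 − 79.3) = 10.9737 / 13.7 = 0.80100

0.801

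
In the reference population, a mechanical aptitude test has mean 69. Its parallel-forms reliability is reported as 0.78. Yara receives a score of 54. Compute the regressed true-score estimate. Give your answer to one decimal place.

Weight the observed score by reliability and the mean by (1 − reliability): T̂ = 0.78·54 + 0.22·69 = 42.12 + 15.18 = 57.30.

57.3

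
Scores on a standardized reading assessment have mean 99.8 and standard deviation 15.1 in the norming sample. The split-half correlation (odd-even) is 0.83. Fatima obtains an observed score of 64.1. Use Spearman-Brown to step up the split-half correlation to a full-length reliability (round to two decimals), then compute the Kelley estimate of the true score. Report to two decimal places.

Spearman-Brown: ρ = 2r/(1 + r) = 2(0.83)/(1 + 0.83) = 1.660/1.83 = 0.9071 → 0.91
T̂ = ρX + (1 − ρ)μ
  = 0.91 × 64.1 + 0.09 × 99.8
  = 58.331 + 8.982
  = 67.313
  ≈ 67.31

67.31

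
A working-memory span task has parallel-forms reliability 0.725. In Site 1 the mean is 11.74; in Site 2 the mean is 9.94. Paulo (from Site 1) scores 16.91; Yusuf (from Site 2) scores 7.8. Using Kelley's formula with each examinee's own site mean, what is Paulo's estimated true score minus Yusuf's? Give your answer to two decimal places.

7.10

T̂_Paulo = 0.725(16.91) + 0.275(11.74) = 15.4883
T̂_Yusuf = 0.725(7.8) + 0.275(9.94) = 8.3885
Difference = 15.4883 − 8.3885 = 7.0998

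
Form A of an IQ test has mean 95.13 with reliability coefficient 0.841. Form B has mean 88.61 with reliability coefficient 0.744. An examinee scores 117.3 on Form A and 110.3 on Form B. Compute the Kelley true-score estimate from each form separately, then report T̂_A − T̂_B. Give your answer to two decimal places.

9.03

T̂_A = 0.841(117.3) + 0.159(95.13) = 113.7750
T̂_B = 0.744(110.3) + 0.256(88.61) = 104.7474
T̂_A − T̂_B = 9.0276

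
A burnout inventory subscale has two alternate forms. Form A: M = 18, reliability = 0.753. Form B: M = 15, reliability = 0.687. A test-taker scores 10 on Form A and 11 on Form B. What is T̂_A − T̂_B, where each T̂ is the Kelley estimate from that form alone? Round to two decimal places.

T̂_A = 0.753(10) + 0.247(18) = 11.9760
T̂_B = 0.687(11) + 0.313(15) = 12.2520
T̂_A − T̂_B = -0.2760

-0.28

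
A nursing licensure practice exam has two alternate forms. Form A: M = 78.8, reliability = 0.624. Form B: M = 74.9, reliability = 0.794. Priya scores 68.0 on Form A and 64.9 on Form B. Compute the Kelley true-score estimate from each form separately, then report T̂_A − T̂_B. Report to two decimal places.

T̂_A = 0.624(68.0) + 0.376(78.8) = 72.0608
T̂_B = 0.794(64.9) + 0.206(74.9) = 66.9600
T̂_A − T̂_B = 5.1008

5.10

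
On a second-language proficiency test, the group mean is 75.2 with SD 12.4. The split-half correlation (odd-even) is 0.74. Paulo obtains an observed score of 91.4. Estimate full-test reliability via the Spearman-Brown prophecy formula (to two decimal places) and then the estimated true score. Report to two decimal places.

88.97

Spearman-Brown: ρ = 2r/(1 + r) = 2(0.74)/(1 + 0.74) = 1.480/1.74 = 0.8506 → 0.85
T̂ = ρX + (1 − ρ)μ
  = 0.85 × 91.4 + 0.15 × 75.2
  = 77.690 + 11.280
  = 88.970
  ≈ 88.97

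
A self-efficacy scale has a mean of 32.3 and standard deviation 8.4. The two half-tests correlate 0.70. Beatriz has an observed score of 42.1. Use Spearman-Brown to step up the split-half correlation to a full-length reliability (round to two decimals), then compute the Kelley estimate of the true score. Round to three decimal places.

Spearman-Brown: ρ = 2r/(1 + r) = 2(0.70)/(1 + 0.70) = 1.400/1.70 = 0.8235 → 0.82
T̂ = ρX + (1 − ρ)μ
  = 0.82 × 42.1 + 0.18 × 32.3
  = 34.522 + 5.814
  = 40.3360
  ≈ 40.336

40.336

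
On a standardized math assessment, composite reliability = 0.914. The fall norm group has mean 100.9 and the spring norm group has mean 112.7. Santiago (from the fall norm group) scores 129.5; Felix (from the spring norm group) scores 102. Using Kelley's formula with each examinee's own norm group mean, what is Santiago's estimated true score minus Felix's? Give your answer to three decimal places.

T̂_Santiago = 0.914(129.5) + 0.086(100.9) = 127.04040
T̂_Felix = 0.914(102) + 0.086(112.7) = 102.92020
Difference = 127.04040 − 102.92020 = 24.12020

24.120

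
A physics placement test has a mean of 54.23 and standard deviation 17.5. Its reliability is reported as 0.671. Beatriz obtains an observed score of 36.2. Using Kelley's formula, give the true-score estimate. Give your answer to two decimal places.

T̂ = ρX + (1 − ρ)μ
  = 0.671 × 36.2 + 0.329 × 54.23
  = 24.2902 + 17.84167
  = 42.132
  ≈ 42.13

42.13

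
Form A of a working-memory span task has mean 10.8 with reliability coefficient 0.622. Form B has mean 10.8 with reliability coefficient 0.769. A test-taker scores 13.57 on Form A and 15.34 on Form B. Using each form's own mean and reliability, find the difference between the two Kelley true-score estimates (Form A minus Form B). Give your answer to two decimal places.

T̂_A = 0.622(13.57) + 0.378(10.8) = 12.5229
T̂_B = 0.769(15.34) + 0.231(10.8) = 14.2913
T̂_A − T̂_B = -1.7683

-1.77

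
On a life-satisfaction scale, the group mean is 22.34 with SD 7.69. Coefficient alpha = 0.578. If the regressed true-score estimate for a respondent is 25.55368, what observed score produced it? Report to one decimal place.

T̂ = ρX + (1 − ρ)μ  ⇒  X = (T̂ − (1 − ρ)μ) / ρ
X = (25.55368 − 0.422 × 22.34) / 0.578 = (25.55368 − 9.42748) / 0.578 = 16.12620 / 0.578 = 27.900

27.9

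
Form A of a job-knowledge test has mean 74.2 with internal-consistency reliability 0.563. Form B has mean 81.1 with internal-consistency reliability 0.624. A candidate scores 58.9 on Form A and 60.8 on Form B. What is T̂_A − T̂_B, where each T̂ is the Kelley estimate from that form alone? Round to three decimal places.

-2.847

T̂_A = 0.563(58.9) + 0.437(74.2) = 65.58610
T̂_B = 0.624(60.8) + 0.376(81.1) = 68.43280
T̂_A − T̂_B = -2.84670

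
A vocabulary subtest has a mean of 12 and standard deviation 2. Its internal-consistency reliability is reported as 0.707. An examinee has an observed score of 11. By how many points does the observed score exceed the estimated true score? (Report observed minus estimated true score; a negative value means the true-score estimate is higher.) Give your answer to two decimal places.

Kelley's formula gives T̂ = 0.707·11 + 0.293·12 = 7.777 + 3.516 = 11.2930.
X − T̂ = 11 − 11.293 = -0.293 → -0.29

-0.29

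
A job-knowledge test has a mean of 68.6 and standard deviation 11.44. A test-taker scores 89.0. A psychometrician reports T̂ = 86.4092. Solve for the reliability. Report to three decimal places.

T̂ = ρX + (1 − ρ)μ  ⇒  T̂ − μ = ρ(X − μ)
ρ = (T̂ − μ)/(X − μ) = (86.4092 − 68.6) / (89.0 − 68.6) = 17.8092 / 20.4 = 0.87300

0.873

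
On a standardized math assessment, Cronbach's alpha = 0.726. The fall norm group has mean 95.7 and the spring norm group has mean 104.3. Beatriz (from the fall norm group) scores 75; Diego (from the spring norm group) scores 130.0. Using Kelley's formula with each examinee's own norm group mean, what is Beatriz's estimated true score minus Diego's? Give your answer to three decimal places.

T̂_Beatriz = 0.726(75) + 0.274(95.7) = 80.67180
T̂_Diego = 0.726(130.0) + 0.274(104.3) = 122.95820
Difference = 80.67180 − 122.95820 = -42.28640

-42.286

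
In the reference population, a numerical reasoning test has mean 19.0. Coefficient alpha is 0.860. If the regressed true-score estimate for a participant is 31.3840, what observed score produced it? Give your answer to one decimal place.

T̂ = ρX + (1 − ρ)μ  ⇒  X = (T̂ − (1 − ρ)μ) / ρ
X = (31.3840 − 0.140 × 19.0) / 0.860 = (31.3840 − 2.6600) / 0.860 = 28.7240 / 0.860 = 33.400

33.4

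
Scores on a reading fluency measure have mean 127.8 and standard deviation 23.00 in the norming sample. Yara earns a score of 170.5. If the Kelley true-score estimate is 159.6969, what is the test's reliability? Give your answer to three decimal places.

0.747

T̂ = ρX + (1 − ρ)μ  ⇒  T̂ − μ = ρ(X − μ)
ρ = (T̂ − μ)/(X − μ) = (159.6969 − 127.8) / (170.5 − 127.8) = 31.8969 / 42.7 = 0.74700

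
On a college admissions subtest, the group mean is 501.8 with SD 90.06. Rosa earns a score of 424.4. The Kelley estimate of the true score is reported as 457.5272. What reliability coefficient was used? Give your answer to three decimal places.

T̂ = ρX + (1 − ρ)μ  ⇒  T̂ − μ = ρ(X − μ)
ρ = (T̂ − μ)/(X − μ) = (457.5272 − 501.8) / (424.4 − 501.8) = -44.2728 / -77.4 = 0.57200

0.572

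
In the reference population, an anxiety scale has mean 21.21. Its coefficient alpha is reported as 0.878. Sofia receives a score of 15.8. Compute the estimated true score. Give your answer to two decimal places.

16.46

T̂ = ρX + (1 − ρ)μ
  = 0.878 × 15.8 + 0.122 × 21.21
  = 13.8724 + 2.58762
  = 16.460
  ≈ 16.46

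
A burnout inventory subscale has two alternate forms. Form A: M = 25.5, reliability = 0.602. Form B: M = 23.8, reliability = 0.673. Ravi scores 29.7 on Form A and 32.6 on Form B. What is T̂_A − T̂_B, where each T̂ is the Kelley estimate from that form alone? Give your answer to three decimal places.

T̂_A = 0.602(29.7) + 0.398(25.5) = 28.02840
T̂_B = 0.673(32.6) + 0.327(23.8) = 29.72240
T̂_A − T̂_B = -1.69400

-1.694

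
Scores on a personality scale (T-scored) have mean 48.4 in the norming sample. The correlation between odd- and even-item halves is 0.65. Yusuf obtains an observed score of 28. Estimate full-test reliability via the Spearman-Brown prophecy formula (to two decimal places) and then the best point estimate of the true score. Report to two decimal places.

32.28

Spearman-Brown: ρ = 2r/(1 + r) = 2(0.65)/(1 + 0.65) = 1.300/1.65 = 0.7879 → 0.79
Weight the observed score by reliability and the mean by (1 − reliability): T̂ = 0.79·28 + 0.21·48.4 = 22.12 + 10.164 = 32.284.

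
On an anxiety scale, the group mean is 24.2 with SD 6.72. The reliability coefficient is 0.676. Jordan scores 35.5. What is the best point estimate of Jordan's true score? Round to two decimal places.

31.84

T̂ = ρX + (1 − ρ)μ
  = 0.676 × 35.5 + 0.324 × 24.2
  = 23.9980 + 7.8408
  = 31.839
  ≈ 31.84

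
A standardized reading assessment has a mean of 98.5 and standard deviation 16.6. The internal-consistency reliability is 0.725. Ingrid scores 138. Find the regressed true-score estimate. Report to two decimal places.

T̂ = 0.725(138) + 0.275(98.5) = 100.050 + 27.0875 = 127.138 → 127.14

127.14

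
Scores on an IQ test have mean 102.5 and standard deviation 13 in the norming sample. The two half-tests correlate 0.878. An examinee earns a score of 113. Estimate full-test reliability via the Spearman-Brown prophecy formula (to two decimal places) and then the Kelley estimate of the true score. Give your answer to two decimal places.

112.37

Spearman-Brown: ρ = 2r/(1 + r) = 2(0.878)/(1 + 0.878) = 1.7560/1.878 = 0.9350 → 0.94
T̂ = ρX + (1 − ρ)μ
  = 0.94 × 113 + 0.06 × 102.5
  = 106.22 + 6.150
  = 112.370
  ≈ 112.37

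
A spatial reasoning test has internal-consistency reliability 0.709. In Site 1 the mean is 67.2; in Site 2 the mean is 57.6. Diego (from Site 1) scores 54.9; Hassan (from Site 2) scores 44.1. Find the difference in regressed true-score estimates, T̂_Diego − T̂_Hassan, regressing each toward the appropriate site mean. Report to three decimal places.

T̂_Diego = 0.709(54.9) + 0.291(67.2) = 58.47930
T̂_Hassan = 0.709(44.1) + 0.291(57.6) = 48.02850
Difference = 58.47930 − 48.02850 = 10.45080

10.451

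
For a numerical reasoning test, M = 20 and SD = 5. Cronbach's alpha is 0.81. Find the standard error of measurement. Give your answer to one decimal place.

SEM = SD · √(1 − ρ) = 5 × √0.19 = 5 × 0.4359 = 2.179

2.2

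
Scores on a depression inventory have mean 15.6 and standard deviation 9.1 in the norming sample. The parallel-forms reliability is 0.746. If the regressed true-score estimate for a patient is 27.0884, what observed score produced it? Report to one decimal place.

T̂ = ρX + (1 − ρ)μ  ⇒  X = (T̂ − (1 − ρ)μ) / ρ
X = (27.0884 − 0.254 × 15.6) / 0.746 = (27.0884 − 3.9624) / 0.746 = 23.1260 / 0.746 = 31.000

31.0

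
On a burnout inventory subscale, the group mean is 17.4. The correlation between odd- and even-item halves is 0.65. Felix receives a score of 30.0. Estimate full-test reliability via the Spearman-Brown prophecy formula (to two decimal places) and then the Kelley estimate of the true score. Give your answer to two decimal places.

Spearman-Brown: ρ = 2r/(1 + r) = 2(0.65)/(1 + 0.65) = 1.300/1.65 = 0.7879 → 0.79
T̂ = 0.79(30.0) + 0.21(17.4) = 23.700 + 3.654 = 27.354 → 27.35

27.35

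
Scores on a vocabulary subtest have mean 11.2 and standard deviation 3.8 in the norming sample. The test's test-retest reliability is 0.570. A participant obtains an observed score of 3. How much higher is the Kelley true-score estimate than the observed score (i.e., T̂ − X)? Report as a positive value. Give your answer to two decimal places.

3.53

T̂ = 0.570(3) + 0.430(11.2) = 1.710 + 4.8160 = 6.5260 → 6.526
T̂ − X = 6.526 − 3 = 3.526 → 3.53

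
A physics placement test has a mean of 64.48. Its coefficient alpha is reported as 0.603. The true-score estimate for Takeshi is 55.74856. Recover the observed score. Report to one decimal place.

T̂ = ρX + (1 − ρ)μ  ⇒  X = (T̂ − (1 − ρ)μ) / ρ
X = (55.74856 − 0.397 × 64.48) / 0.603 = (55.74856 − 25.59856) / 0.603 = 30.15000 / 0.603 = 50.000

50.0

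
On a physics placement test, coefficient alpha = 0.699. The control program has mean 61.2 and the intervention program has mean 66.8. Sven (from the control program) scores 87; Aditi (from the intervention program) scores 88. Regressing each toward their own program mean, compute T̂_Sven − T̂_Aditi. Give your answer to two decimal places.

T̂_Sven = 0.699(87) + 0.301(61.2) = 79.2342
T̂_Aditi = 0.699(88) + 0.301(66.8) = 81.6188
Difference = 79.2342 − 81.6188 = -2.3846

-2.38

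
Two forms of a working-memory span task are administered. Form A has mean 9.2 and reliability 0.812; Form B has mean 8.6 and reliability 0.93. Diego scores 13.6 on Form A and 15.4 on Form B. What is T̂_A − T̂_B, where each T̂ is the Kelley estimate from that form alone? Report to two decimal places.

-2.15

T̂_A = 0.812(13.6) + 0.188(9.2) = 12.7728
T̂_B = 0.93(15.4) + 0.07(8.6) = 14.9240
T̂_A − T̂_B = -2.1512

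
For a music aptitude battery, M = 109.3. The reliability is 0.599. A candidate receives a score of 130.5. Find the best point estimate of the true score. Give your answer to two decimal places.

122.00

T̂ = ρX + (1 − ρ)μ
  = 0.599 × 130.5 + 0.401 × 109.3
  = 78.1695 + 43.8293
  = 121.999
  ≈ 122.00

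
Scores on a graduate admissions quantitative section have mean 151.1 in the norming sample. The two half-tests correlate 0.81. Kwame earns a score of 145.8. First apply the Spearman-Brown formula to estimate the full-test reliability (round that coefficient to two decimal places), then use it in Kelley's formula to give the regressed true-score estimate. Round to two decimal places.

146.33

Spearman-Brown: ρ = 2r/(1 + r) = 2(0.81)/(1 + 0.81) = 1.620/1.81 = 0.8950 → 0.90
T̂ = ρX + (1 − ρ)μ
  = 0.90 × 145.8 + 0.10 × 151.1
  = 131.220 + 15.110
  = 146.330
  ≈ 146.33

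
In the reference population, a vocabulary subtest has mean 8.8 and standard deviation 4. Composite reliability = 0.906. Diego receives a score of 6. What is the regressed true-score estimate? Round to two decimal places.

6.26

T̂ = 0.906(6) + 0.094(8.8) = 5.436 + 0.8272 = 6.263 → 6.26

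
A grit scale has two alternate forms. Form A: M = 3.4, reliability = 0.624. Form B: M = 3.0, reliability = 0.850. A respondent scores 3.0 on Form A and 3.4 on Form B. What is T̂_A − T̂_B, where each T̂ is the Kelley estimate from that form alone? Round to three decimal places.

T̂_A = 0.624(3.0) + 0.376(3.4) = 3.15040
T̂_B = 0.850(3.4) + 0.150(3.0) = 3.34000
T̂_A − T̂_B = -0.18960

-0.190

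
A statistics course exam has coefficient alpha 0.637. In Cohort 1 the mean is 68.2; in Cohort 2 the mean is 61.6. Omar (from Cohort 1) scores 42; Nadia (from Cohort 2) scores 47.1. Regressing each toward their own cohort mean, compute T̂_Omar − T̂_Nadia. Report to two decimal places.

T̂_Omar = 0.637(42) + 0.363(68.2) = 51.5106
T̂_Nadia = 0.637(47.1) + 0.363(61.6) = 52.3635
Difference = 51.5106 − 52.3635 = -0.8529

-0.85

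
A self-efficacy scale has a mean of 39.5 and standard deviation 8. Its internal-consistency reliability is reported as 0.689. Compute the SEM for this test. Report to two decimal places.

SEM = SD · √(1 − ρ) = 8 × √0.311 = 8 × 0.5577 = 4.461

4.46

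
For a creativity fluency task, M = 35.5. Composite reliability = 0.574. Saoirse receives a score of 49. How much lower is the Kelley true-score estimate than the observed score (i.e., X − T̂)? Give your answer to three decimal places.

5.751

Kelley's formula gives T̂ = 0.574·49 + 0.426·35.5 = 28.126 + 15.1230 = 43.24900.
X − T̂ = 49 − 43.2490 = 5.7510 → 5.751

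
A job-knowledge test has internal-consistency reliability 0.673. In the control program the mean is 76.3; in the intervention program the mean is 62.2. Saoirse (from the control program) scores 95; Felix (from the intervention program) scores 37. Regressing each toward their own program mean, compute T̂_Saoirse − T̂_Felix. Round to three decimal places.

T̂_Saoirse = 0.673(95) + 0.327(76.3) = 88.88510
T̂_Felix = 0.673(37) + 0.327(62.2) = 45.24040
Difference = 88.88510 − 45.24040 = 43.64470

43.645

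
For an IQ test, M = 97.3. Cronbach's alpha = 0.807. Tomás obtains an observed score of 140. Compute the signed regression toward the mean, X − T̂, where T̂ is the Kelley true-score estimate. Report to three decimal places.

T̂ = 0.807(140) + 0.193(97.3) = 112.980 + 18.7789 = 131.75890 → 131.7589
X − T̂ = 140 − 131.7589 = 8.2411 → 8.241

8.241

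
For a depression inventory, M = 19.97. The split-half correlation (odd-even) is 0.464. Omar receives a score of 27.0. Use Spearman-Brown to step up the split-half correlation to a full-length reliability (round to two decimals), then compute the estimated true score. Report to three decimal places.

24.399

Spearman-Brown: ρ = 2r/(1 + r) = 2(0.464)/(1 + 0.464) = 0.9280/1.464 = 0.6339 → 0.63
T̂ = 0.63(27.0) + 0.37(19.97) = 17.010 + 7.3889 = 24.3989 → 24.399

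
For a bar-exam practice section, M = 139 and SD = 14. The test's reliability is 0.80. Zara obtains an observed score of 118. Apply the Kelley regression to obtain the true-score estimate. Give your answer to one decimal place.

T̂ = ρX + (1 − ρ)μ
  = 0.80 × 118 + 0.20 × 139
  = 94.40 + 27.80
  = 122.20
  ≈ 122.2

122.2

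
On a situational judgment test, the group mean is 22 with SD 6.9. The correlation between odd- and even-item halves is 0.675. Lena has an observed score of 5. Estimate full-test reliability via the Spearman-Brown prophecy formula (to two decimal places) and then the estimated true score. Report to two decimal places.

8.23

Spearman-Brown: ρ = 2r/(1 + r) = 2(0.675)/(1 + 0.675) = 1.3500/1.675 = 0.8060 → 0.81
T̂ = ρX + (1 − ρ)μ
  = 0.81 × 5 + 0.19 × 22
  = 4.05 + 4.18
  = 8.230
  ≈ 8.23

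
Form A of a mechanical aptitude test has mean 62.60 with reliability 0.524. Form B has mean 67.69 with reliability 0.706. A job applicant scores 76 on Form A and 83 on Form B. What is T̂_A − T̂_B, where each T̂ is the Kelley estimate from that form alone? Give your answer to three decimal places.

-8.877

T̂_A = 0.524(76) + 0.476(62.60) = 69.62160
T̂_B = 0.706(83) + 0.294(67.69) = 78.49886
T̂_A − T̂_B = -8.87726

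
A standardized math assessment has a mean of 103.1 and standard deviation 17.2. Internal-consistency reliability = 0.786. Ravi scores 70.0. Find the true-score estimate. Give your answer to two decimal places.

Kelley's formula gives T̂ = 0.786·70.0 + 0.214·103.1 = 55.0200 + 22.0634 = 77.083.

77.08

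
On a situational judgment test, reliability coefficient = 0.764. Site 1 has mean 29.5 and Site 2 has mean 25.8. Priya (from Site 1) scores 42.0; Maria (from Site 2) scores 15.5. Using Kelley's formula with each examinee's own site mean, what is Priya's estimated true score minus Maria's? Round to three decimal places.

21.119

T̂_Priya = 0.764(42.0) + 0.236(29.5) = 39.05000
T̂_Maria = 0.764(15.5) + 0.236(25.8) = 17.93080
Difference = 39.05000 − 17.93080 = 21.11920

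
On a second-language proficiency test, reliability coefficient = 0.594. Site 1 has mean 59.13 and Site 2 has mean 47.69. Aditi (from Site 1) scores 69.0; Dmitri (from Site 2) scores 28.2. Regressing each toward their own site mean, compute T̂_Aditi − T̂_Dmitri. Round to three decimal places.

T̂_Aditi = 0.594(69.0) + 0.406(59.13) = 64.99278
T̂_Dmitri = 0.594(28.2) + 0.406(47.69) = 36.11294
Difference = 64.99278 − 36.11294 = 28.87984

28.880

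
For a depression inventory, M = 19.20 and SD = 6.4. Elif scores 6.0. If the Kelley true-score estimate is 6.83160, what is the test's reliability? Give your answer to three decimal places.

0.937

T̂ = ρX + (1 − ρ)μ  ⇒  T̂ − μ = ρ(X − μ)
ρ = (T̂ − μ)/(X − μ) = (6.83160 − 19.20) / (6.0 − 19.20) = -12.36840 / -13.20 = 0.93700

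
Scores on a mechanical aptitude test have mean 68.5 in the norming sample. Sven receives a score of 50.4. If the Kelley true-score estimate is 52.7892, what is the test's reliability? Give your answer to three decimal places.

T̂ = ρX + (1 − ρ)μ  ⇒  T̂ − μ = ρ(X − μ)
ρ = (T̂ − μ)/(X − μ) = (52.7892 − 68.5) / (50.4 − 68.5) = -15.7108 / -18.1 = 0.86800

0.868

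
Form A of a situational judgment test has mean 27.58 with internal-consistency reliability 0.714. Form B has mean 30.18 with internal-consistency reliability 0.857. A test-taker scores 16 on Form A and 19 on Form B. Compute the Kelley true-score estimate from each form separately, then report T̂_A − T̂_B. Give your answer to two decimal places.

T̂_A = 0.714(16) + 0.286(27.58) = 19.3119
T̂_B = 0.857(19) + 0.143(30.18) = 20.5987
T̂_A − T̂_B = -1.2869

-1.29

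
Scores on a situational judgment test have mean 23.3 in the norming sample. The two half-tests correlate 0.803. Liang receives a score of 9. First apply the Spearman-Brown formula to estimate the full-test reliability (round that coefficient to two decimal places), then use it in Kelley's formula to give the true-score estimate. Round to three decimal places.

Spearman-Brown: ρ = 2r/(1 + r) = 2(0.803)/(1 + 0.803) = 1.6060/1.803 = 0.8907 → 0.89
T̂ = 0.89(9) + 0.11(23.3) = 8.01 + 2.563 = 10.5730 → 10.573

10.573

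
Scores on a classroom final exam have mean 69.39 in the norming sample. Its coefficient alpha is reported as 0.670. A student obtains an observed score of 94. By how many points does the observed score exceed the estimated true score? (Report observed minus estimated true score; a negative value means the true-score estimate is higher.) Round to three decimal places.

T̂ = ρX + (1 − ρ)μ
  = 0.670 × 94 + 0.330 × 69.39
  = 62.980 + 22.89870
  = 85.87870
  ≈ 85.8787
X − T̂ = 94 − 85.8787 = 8.1213 → 8.121

8.121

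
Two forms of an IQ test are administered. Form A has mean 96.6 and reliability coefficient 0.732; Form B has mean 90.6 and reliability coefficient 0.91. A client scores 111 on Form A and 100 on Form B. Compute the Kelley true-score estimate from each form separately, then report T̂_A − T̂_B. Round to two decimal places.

T̂_A = 0.732(111) + 0.268(96.6) = 107.1408
T̂_B = 0.91(100) + 0.09(90.6) = 99.1540
T̂_A − T̂_B = 7.9868

7.99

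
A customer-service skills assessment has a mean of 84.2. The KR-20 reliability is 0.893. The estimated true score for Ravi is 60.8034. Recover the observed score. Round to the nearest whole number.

T̂ = ρX + (1 − ρ)μ  ⇒  X = (T̂ − (1 − ρ)μ) / ρ
X = (60.8034 − 0.107 × 84.2) / 0.893 = (60.8034 − 9.0094) / 0.893 = 51.7940 / 0.893 = 58.00

58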